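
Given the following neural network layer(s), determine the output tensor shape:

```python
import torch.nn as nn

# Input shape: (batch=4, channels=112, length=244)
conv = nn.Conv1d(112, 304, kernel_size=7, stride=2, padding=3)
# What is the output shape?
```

Input: (4, 112, 244) -> Output: (4, 304, 122)

Answer: (4, 304, 122)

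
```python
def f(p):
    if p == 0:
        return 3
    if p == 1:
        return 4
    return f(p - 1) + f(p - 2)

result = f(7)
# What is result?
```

Build up from base cases: f(0)=3, f(1)=4, f(2)=7, f(3)=11, f(4)=18, f(5)=29, f(6)=47, ..., f(7)=76

Answer: 76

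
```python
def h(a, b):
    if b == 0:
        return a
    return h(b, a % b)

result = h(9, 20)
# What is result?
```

h(9, 20) -> h(20, 9) -> h(9, 2) -> h(2, 1) -> h(1, 0) -> 1

Answer: 1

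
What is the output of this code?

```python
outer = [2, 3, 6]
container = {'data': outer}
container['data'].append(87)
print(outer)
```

Key concept: dict holds reference to list.
Step by step:
`outer = [2, 3, 6]` → outer = [2, 3, 6]
`container = {'data': outer}` → container = {'data': [2, 3, 6]}
`container['data'].append(87)` → outer = [2, 3, 6, 87]; container = {'data': [2, 3, 6, 87]}
`print(outer)` → prints [2, 3, 6, 87]

Answer: [2, 3, 6, 87]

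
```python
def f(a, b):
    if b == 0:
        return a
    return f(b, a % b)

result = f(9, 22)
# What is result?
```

f(9, 22) -> f(22, 9) -> f(9, 4) -> f(4, 1) -> f(1, 0) -> 1

Answer: 1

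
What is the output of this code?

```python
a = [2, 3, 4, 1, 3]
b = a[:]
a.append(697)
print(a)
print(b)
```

Key concept: slice [:] creates copy.
Step by step:
`a = [2, 3, 4, 1, 3]` → a = [2, 3, 4, 1, 3]
`b = a[:]` → b = [2, 3, 4, 1, 3]
`a.append(697)` → a = [2, 3, 4, 1, 3, 697]
`print(a)` → prints [2, 3, 4, 1, 3, 697]
`print(b)` → prints [2, 3, 4, 1, 3]

Answer:
[2, 3, 4, 1, 3, 697]
[2, 3, 4, 1, 3]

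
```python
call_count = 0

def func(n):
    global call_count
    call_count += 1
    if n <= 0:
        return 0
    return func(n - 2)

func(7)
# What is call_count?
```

Linear recursion stepping by 2: 5 calls from n=7 down to ≤0.

Answer: 5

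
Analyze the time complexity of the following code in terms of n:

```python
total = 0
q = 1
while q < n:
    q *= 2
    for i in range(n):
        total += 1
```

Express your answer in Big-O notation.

Each loop level contributes: log n × n. Multiplying the contributions gives O(n log n).

Answer: O(n log n)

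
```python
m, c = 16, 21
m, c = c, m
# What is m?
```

Trace:
`m, c = 16, 21` → m = 16; c = 21
`m, c = c, m` → m = 21; c = 16
So m = 21

Answer: 21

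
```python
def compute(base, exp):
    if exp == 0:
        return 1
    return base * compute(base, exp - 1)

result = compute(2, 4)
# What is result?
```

compute(2, 4) = 2 * 2 * 2 * 2 = 16

Answer: 16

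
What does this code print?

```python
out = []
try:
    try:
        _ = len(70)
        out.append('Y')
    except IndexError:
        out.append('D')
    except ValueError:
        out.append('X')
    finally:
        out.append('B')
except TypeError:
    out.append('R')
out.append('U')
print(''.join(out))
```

Execution trace: 'B' (inner finally) → 'R' (outer except TypeError) → 'U' (after the try/except). Output: BRU

Answer: BRU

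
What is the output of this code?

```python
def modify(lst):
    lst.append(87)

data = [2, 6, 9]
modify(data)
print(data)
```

Key concept: function modifies passed list.
Step by step:
`data = [2, 6, 9]` → data = [2, 6, 9]
`modify(data)` → data = [2, 6, 9, 87]
`print(data)` → prints [2, 6, 9, 87]

Answer: [2, 6, 9, 87]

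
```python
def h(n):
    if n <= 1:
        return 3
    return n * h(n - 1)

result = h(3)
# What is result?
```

h(3) = 3 * 2 * 3 = 18

Answer: 18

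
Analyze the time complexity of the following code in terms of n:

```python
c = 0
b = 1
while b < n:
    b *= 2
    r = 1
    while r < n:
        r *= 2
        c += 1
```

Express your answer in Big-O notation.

Each loop level contributes: log n × log n. Multiplying the contributions gives O(log² n).

Answer: O(log² n)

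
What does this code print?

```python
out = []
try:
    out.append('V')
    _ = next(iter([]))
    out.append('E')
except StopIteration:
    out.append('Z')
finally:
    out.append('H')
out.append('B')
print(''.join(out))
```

Execution trace: 'V' (try body) → 'Z' (except StopIteration) → 'H' (finally) → 'B' (after the try/except). Output: VZHB

Answer: VZHB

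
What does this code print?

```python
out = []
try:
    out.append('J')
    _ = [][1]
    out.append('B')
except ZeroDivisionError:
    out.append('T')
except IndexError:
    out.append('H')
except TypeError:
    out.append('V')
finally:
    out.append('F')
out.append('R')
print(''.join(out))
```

Execution trace: 'J' (try body) → 'H' (except IndexError) → 'F' (finally) → 'R' (after the try/except). Output: JHFR

Answer: JHFR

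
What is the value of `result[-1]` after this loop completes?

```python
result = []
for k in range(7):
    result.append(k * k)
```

Last element of squares 0 to 6
`result` takes the values: [] → [0] → [0, 1] → [0, 1, 4] → [0, 1, 4, 9] → [0, 1, 4, 9, 16] → [0, 1, 4, 9, 16, 25] → [0, 1, 4, 9, 16, 25, 36]
So `result[-1]` = 36

Answer: 36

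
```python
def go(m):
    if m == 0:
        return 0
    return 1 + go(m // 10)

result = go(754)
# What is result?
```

Count of digits of 754: 3

Answer: 3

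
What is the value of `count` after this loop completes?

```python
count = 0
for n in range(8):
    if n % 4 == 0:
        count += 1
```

Count numbers divisible by 4 in range(8)
`count` takes the values: 0 → 1 → 2

Answer: 2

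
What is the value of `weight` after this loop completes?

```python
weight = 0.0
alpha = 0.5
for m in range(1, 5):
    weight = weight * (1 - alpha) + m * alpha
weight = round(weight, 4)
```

Moving average with lr=0.5
`weight` takes the values: 0.0 → 0.5 → 1.25 → 2.125 → 3.0625

Answer: 3.0625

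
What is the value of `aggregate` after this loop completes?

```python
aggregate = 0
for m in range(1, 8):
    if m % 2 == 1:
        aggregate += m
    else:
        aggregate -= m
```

Add odd, subtract even
`aggregate` takes the values: 0 → 1 → -1 → 2 → -2 → 3 → -3 → 4

Answer: 4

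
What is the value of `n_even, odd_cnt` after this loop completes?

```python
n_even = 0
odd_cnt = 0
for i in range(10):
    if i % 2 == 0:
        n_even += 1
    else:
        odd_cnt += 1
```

Count evens and odds in range(10)
`n_even, odd_cnt` takes the values: (0, 0) → (1, 0) → (1, 1) → (2, 1) → (2, 2) → (3, 2) → (3, 3) → (4, 3) → (4, 4) → (5, 4) → (5, 5)

Answer: 5, 5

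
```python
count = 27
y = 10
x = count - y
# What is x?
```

Trace:
`count = 27` → count = 27
`y = 10` → y = 10
`x = count - y` → x = 17
So x = 17

Answer: 17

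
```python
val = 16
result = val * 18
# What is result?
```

Trace:
`val = 16` → val = 16
`result = val * 18` → result = 288
So result = 288

Answer: 288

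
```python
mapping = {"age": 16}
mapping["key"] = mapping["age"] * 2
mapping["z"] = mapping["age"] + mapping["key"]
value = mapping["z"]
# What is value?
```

Trace:
`mapping = {"age": 16}` → mapping = {'age': 16}
`mapping["key"] = mapping["age"] * 2` → mapping = {'age': 16, 'key': 32}
`mapping["z"] = mapping["age"] + mapping["key"]` → mapping = {'age': 16, 'key': 32, 'z': 48}
`value = mapping["z"]` → value = 48
So value = 48

Answer: 48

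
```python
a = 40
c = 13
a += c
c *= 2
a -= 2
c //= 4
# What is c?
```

Trace:
`a = 40` → a = 40
`c = 13` → c = 13
`a += c` → a = 53
`c *= 2` → c = 26
`a -= 2` → a = 51
`c //= 4` → c = 6
So c = 6

Answer: 6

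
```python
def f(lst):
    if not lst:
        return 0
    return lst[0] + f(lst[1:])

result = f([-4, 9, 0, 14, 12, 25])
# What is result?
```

(-4) + 9 + 0 + 14 + 12 + 25 + 0 = 56

Answer: 56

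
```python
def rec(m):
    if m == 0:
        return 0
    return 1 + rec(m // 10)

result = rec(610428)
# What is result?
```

Count of digits of 610428: 6

Answer: 6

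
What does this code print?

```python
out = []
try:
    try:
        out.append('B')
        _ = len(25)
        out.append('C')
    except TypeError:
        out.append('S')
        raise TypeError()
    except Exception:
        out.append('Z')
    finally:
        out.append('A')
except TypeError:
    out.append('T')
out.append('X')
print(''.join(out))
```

Execution trace: 'B' (inner try body) → 'S' (inner except TypeError) → 'A' (inner finally) → 'T' (outer except TypeError) → 'X' (after the try/except). Output: BSATX

Answer: BSATX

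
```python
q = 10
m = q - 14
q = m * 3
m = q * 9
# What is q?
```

Trace:
`q = 10` → q = 10
`m = q - 14` → m = -4
`q = m * 3` → q = -12
`m = q * 9` → m = -108
So q = -12

Answer: -12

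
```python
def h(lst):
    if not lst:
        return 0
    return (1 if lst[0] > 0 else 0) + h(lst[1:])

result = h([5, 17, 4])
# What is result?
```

Count of positive elements in [5, 17, 4] = 3

Answer: 3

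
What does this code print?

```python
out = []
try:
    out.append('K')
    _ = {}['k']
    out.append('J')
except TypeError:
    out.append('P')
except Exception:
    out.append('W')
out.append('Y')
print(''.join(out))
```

Execution trace: 'K' (try body) → 'W' (except Exception) → 'Y' (after the try/except). Output: KWY

Answer: KWY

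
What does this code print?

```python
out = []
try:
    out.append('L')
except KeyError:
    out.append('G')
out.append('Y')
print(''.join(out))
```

Execution trace: 'L' (try body, no exception) → 'Y' (after the try/except). Output: LY

Answer: LY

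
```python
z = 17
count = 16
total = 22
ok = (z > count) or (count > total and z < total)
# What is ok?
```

Trace:
`z = 17` → z = 17
`count = 16` → count = 16
`total = 22` → total = 22
`ok = (z > count) or (count > total and z < total)` → ok = True
So ok = True

Answer: True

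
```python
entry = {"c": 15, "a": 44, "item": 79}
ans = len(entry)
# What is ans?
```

Trace:
`entry = {"c": 15, "a": 44, "item": 79}` → entry = {'c': 15, 'a': 44, 'item': 79}
`ans = len(entry)` → ans = 3
So ans = 3

Answer: 3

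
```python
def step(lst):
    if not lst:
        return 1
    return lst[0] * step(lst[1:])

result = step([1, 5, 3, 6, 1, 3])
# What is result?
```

Product over [1, 5, 3, 6, 1, 3] = 1 * 5 * 3 * 6 * 1 * 3 = 270

Answer: 270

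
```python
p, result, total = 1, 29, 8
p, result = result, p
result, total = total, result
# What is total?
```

Trace:
`p, result, total = 1, 29, 8` → p = 1; result = 29; total = 8
`p, result = result, p` → p = 29; result = 1
`result, total = total, result` → result = 8; total = 1
So total = 1

Answer: 1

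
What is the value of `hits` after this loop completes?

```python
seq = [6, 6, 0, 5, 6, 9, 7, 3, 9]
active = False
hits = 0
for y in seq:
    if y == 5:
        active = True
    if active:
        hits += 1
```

Count elements after first 5 in [6, 6, 0, 5, 6, 9, 7, 3, 9]
`hits` takes the values: 0 → 1 → 2 → 3 → 4 → 5 → 6

Answer: 6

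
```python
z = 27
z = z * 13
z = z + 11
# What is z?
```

Trace:
`z = 27` → z = 27
`z = z * 13` → z = 351
`z = z + 11` → z = 362
So z = 362

Answer: 362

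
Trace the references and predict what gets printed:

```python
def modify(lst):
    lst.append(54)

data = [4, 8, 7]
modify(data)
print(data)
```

Key concept: function modifies passed list.
Step by step:
`data = [4, 8, 7]` → data = [4, 8, 7]
`modify(data)` → data = [4, 8, 7, 54]
`print(data)` → prints [4, 8, 7, 54]

Answer: [4, 8, 7, 54]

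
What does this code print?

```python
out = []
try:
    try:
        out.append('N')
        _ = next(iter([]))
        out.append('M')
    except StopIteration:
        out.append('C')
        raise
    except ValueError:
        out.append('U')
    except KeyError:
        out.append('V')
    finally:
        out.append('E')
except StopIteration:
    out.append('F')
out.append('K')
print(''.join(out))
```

Execution trace: 'N' (inner try body) → 'C' (inner except StopIteration) → 'E' (inner finally) → 'F' (outer except StopIteration) → 'K' (after the try/except). Output: NCEFK

Answer: NCEFK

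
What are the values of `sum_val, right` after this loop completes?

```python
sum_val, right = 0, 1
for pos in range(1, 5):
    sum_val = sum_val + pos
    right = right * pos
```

Sum and factorial of 1 to 4
`sum_val, right` takes the values: (0, 1) → (1, 1) → (3, 1) → (3, 2) → (6, 2) → (6, 6) → (10, 6) → (10, 24)

Answer: 10, 24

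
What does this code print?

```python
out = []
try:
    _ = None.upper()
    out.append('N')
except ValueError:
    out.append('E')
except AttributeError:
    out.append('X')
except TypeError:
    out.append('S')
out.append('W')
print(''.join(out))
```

Execution trace: 'X' (except AttributeError) → 'W' (after the try/except). Output: XW

Answer: XW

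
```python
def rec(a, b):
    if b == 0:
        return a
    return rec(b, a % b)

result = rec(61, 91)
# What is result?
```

rec(61, 91) -> rec(91, 61) -> rec(61, 30) -> rec(30, 1) -> rec(1, 0) -> 1

Answer: 1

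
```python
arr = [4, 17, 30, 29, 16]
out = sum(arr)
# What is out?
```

Trace:
`arr = [4, 17, 30, 29, 16]` → arr = [4, 17, 30, 29, 16]
`out = sum(arr)` → out = 96
So out = 96

Answer: 96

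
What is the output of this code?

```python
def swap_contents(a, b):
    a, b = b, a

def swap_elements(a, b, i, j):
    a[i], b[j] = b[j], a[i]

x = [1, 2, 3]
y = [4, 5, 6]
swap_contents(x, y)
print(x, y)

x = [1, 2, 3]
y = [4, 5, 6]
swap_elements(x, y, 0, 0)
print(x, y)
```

Key concept: parameter rebinding vs mutation.
Step by step:
`x = [1, 2, 3]` → x = [1, 2, 3]
`y = [4, 5, 6]` → y = [4, 5, 6]
`swap_contents(x, y)` → no visible change to tracked variables
`print(x, y)` → prints [1, 2, 3] [4, 5, 6]
`x = [1, 2, 3]` → x = [1, 2, 3]
`y = [4, 5, 6]` → y = [4, 5, 6]
`swap_elements(x, y, 0, 0)` → x = [4, 2, 3]; y = [1, 5, 6]
`print(x, y)` → prints [4, 2, 3] [1, 5, 6]

Answer:
[1, 2, 3] [4, 5, 6]
[4, 2, 3] [1, 5, 6]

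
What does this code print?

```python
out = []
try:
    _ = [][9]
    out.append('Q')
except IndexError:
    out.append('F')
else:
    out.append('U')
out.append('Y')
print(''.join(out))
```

Execution trace: 'F' (except IndexError) → 'Y' (after the try/except). Output: FY

Answer: FY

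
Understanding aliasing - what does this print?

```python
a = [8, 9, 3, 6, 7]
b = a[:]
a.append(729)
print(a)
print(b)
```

Key concept: slice [:] creates copy.
Step by step:
`a = [8, 9, 3, 6, 7]` → a = [8, 9, 3, 6, 7]
`b = a[:]` → b = [8, 9, 3, 6, 7]
`a.append(729)` → a = [8, 9, 3, 6, 7, 729]
`print(a)` → prints [8, 9, 3, 6, 7, 729]
`print(b)` → prints [8, 9, 3, 6, 7]

Answer:
[8, 9, 3, 6, 7, 729]
[8, 9, 3, 6, 7]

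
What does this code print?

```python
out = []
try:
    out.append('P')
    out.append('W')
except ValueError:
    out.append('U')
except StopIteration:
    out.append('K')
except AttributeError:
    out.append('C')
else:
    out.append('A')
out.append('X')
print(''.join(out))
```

Execution trace: 'P' (try body) → 'W' (try body, no exception) → 'A' (else) → 'X' (after the try/except). Output: PWAX

Answer: PWAX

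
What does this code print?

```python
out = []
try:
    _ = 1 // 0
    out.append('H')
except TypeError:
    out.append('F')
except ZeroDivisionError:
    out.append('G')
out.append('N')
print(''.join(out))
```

Execution trace: 'G' (except ZeroDivisionError) → 'N' (after the try/except). Output: GN

Answer: GN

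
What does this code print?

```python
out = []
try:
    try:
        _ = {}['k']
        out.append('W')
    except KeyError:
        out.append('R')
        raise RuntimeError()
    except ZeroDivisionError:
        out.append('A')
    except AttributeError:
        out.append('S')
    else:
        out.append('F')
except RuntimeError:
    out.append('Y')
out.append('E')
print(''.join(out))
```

Execution trace: 'R' (except KeyError) → 'Y' (outer except RuntimeError) → 'E' (after the try/except). Output: RYE

Answer: RYE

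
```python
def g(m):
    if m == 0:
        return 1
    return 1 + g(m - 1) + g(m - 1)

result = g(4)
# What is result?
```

g(m) = 1 + 2·g(m-1), g(0)=1. Closed form: (1+1)·2^4 - 1 = 31.

Answer: 31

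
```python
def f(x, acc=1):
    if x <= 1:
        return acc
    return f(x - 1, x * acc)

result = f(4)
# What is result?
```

Accumulator trace (n, acc): (4, 1) -> (3, 4) -> (2, 12) -> (1, 24) -> return 24

Answer: 24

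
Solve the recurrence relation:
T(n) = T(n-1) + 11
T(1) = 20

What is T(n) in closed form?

Unrolling: T(n) = T(1) + 11·(n-1) = 20 + 11(n-1) = 11n + 9.

Answer: T(n) = 11n + 9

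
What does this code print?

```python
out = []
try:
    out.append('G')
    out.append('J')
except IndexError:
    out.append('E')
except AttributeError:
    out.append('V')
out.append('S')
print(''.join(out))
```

Execution trace: 'G' (try body) → 'J' (try body, no exception) → 'S' (after the try/except). Output: GJS

Answer: GJS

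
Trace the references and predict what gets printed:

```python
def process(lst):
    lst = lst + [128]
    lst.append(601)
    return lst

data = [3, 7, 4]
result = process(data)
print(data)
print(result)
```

Key concept: rebinding parameter vs mutation.
Step by step:
`data = [3, 7, 4]` → data = [3, 7, 4]
`result = process(data)` → result = [3, 7, 4, 128, 601]
`print(data)` → prints [3, 7, 4]
`print(result)` → prints [3, 7, 4, 128, 601]

Answer:
[3, 7, 4]
[3, 7, 4, 128, 601]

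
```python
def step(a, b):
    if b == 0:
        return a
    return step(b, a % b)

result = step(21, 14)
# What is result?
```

step(21, 14) -> step(14, 7) -> step(7, 0) -> 7

Answer: 7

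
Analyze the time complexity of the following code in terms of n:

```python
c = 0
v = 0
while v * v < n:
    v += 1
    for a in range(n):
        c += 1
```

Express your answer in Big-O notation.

Each loop level contributes: √n × n. Multiplying the contributions gives O(n√n).

Answer: O(n√n)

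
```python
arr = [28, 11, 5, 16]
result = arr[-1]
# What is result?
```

Trace:
`arr = [28, 11, 5, 16]` → arr = [28, 11, 5, 16]
`result = arr[-1]` → result = 16
So result = 16

Answer: 16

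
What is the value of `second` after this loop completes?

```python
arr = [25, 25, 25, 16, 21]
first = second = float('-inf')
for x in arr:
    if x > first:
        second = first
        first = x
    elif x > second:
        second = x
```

Second largest (with repeats) in [25, 25, 25, 16, 21]
`second` takes the values: -inf → 25

Answer: 25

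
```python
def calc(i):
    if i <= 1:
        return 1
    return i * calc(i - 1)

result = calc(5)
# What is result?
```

calc(5) = 5 * 4 * 3 * 2 * 1 = 120

Answer: 120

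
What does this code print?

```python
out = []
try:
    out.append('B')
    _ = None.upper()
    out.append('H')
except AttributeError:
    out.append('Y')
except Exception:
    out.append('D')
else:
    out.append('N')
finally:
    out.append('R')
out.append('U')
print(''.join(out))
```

Execution trace: 'B' (try body) → 'Y' (except AttributeError) → 'R' (finally) → 'U' (after the try/except). Output: BYRU

Answer: BYRU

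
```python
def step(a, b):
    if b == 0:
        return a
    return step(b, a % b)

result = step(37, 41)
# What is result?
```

step(37, 41) -> step(41, 37) -> step(37, 4) -> step(4, 1) -> step(1, 0) -> 1

Answer: 1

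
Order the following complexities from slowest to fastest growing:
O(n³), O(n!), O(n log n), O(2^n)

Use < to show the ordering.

Ordered by growth rate: O(n log n) < O(n³) < O(2^n) < O(n!)

Answer: O(n log n) < O(n³) < O(2^n) < O(n!)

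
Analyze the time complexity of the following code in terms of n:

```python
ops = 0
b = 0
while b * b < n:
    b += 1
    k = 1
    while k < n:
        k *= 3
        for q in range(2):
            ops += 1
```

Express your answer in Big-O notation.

Each loop level contributes: √n × log n × 1. Multiplying the contributions gives O(√n log n).

Answer: O(√n log n)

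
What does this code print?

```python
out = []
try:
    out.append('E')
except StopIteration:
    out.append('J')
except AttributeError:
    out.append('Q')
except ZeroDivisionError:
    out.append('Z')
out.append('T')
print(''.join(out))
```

Execution trace: 'E' (try body, no exception) → 'T' (after the try/except). Output: ET

Answer: ET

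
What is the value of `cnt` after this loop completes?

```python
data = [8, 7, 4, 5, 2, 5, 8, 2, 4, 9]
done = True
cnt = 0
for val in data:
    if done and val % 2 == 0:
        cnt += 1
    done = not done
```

Count even values at even positions
`cnt` takes the values: 0 → 1 → 2 → 3 → 4 → 5

Answer: 5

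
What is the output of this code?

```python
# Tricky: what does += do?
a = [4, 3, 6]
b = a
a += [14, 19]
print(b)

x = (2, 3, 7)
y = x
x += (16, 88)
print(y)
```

Key concept: += behavior differs for mutable vs immutable.
Step by step:
`a = [4, 3, 6]` → a = [4, 3, 6]
`b = a` → b = [4, 3, 6] (same object as a)
`a += [14, 19]` → a = [4, 3, 6, 14, 19] (same object as b); b = [4, 3, 6, 14, 19] (same object as a)
`print(b)` → prints [4, 3, 6, 14, 19]
`x = (2, 3, 7)` → x = (2, 3, 7)
`y = x` → y = (2, 3, 7)
`x += (16, 88)` → x = (2, 3, 7, 16, 88)
`print(y)` → prints (2, 3, 7)

Answer:
[4, 3, 6, 14, 19]
(2, 3, 7)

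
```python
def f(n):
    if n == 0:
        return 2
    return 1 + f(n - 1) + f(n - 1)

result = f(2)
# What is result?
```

f(n) = 1 + 2·f(n-1), f(0)=2. Closed form: (2+1)·2^2 - 1 = 11.

Answer: 11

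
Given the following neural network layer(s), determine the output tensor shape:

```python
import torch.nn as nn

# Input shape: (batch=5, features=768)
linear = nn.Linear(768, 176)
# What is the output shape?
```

Input: (5, 768) -> Output: (5, 176)

Answer: (5, 176)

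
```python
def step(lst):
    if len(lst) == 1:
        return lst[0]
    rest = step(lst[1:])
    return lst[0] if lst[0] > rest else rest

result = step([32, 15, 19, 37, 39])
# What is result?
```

Recursive max over [32, 15, 19, 37, 39] = 39

Answer: 39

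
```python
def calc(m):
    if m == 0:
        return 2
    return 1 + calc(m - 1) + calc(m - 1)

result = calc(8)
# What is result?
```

calc(m) = 1 + 2·calc(m-1), calc(0)=2. Closed form: (2+1)·2^8 - 1 = 767.

Answer: 767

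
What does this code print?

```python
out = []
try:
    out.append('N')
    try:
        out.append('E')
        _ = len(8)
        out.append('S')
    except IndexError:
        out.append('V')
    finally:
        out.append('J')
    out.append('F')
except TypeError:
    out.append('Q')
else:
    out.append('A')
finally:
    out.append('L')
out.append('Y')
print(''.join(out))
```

Execution trace: 'N' (try body) → 'E' (inner try body) → 'J' (inner finally) → 'Q' (except TypeError) → 'L' (finally) → 'Y' (after the try/except). Output: NEJQLY

Answer: NEJQLY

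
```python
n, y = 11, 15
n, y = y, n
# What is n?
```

Trace:
`n, y = 11, 15` → n = 11; y = 15
`n, y = y, n` → n = 15; y = 11
So n = 15

Answer: 15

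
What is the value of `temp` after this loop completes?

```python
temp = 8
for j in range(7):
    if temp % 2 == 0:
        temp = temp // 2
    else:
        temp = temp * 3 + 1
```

Collatz-style transformation from 8
`temp` takes the values: 8 → 4 → 2 → 1 → 4 → 2 → 1 → 4

Answer: 4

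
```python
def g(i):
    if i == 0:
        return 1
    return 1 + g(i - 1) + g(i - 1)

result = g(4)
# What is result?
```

g(i) = 1 + 2·g(i-1), g(0)=1. Closed form: (1+1)·2^4 - 1 = 31.

Answer: 31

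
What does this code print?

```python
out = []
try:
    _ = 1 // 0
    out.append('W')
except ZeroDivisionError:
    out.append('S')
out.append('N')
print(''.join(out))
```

Execution trace: 'S' (except ZeroDivisionError) → 'N' (after the try/except). Output: SN

Answer: SN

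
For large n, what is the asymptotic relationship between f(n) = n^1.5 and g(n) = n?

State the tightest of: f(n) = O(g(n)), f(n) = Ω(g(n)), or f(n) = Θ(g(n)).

n^1.5 vs n: f(n) = Ω(g(n)) but not O(g(n)) — n^1.5 grows strictly faster than n.

Answer: f(n) = Ω(g(n)) but not O(g(n)) — n^1.5 grows strictly faster than n.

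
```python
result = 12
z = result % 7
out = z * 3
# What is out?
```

Trace:
`result = 12` → result = 12
`z = result % 7` → z = 5
`out = z * 3` → out = 15
So out = 15

Answer: 15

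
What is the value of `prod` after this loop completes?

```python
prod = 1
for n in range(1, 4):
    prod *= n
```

3! = 6
`prod` takes the values: 1 → 2 → 6

Answer: 6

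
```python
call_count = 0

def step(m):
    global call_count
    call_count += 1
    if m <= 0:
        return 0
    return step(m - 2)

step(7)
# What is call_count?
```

Linear recursion stepping by 2: 5 calls from m=7 down to ≤0.

Answer: 5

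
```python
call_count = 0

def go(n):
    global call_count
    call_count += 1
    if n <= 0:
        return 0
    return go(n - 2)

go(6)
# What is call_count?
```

Linear recursion stepping by 2: 4 calls from n=6 down to ≤0.

Answer: 4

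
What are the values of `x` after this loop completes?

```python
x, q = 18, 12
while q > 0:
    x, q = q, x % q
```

GCD of 18 and 12
`x` takes the values: 18 → 12 → 6

Answer: 6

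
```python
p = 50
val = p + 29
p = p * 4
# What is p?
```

Trace:
`p = 50` → p = 50
`val = p + 29` → val = 79
`p = p * 4` → p = 200
So p = 200

Answer: 200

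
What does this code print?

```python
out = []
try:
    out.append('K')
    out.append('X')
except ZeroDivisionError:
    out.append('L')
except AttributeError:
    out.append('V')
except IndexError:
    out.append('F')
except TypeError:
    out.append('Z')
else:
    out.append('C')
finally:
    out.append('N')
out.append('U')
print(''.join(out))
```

Execution trace: 'K' (try body) → 'X' (try body, no exception) → 'C' (else) → 'N' (finally) → 'U' (after the try/except). Output: KXCNU

Answer: KXCNU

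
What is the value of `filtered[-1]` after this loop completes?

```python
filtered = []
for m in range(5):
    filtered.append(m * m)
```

Last element of squares 0 to 4
`filtered` takes the values: [] → [0] → [0, 1] → [0, 1, 4] → [0, 1, 4, 9] → [0, 1, 4, 9, 16]
So `filtered[-1]` = 16

Answer: 16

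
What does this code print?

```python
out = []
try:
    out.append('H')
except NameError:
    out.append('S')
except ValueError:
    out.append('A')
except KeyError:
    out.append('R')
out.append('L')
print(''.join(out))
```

Execution trace: 'H' (try body, no exception) → 'L' (after the try/except). Output: HL

Answer: HL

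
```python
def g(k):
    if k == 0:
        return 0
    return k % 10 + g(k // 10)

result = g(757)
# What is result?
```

Sum of digits of 757: 7 + 5 + 7 = 19

Answer: 19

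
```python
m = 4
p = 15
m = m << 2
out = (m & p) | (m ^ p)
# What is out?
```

Trace:
`m = 4` → m = 4
`p = 15` → p = 15
`m = m << 2` → m = 16
`out = (m & p) | (m ^ p)` → out = 31
So out = 31

Answer: 31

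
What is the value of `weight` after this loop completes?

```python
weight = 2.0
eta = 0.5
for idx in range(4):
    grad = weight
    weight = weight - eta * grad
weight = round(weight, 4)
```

Gradient descent: w = 2.0 * (1 - 0.5)^4
`weight` takes the values: 2.0 → 1.0 → 0.5 → 0.25 → 0.125

Answer: 0.125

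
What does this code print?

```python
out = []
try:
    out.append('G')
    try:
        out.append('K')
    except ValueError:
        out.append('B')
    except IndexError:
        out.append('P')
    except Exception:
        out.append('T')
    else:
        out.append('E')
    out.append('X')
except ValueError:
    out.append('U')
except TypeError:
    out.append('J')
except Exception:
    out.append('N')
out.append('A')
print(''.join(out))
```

Execution trace: 'G' (try body) → 'K' (inner try body, no exception) → 'E' (inner else) → 'X' (try body, no exception) → 'A' (after the try/except). Output: GKEXA

Answer: GKEXA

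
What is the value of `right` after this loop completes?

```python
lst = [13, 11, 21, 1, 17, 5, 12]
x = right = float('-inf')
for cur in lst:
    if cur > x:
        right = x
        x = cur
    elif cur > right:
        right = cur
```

Second largest (with repeats) in [13, 11, 21, 1, 17, 5, 12]
`right` takes the values: -inf → 11 → 13 → 17

Answer: 17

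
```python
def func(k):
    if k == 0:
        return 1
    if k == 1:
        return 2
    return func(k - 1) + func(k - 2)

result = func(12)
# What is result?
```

Build up from base cases: func(0)=1, func(1)=2, func(2)=3, func(3)=5, func(4)=8, func(5)=13, func(6)=21, ..., func(12)=377

Answer: 377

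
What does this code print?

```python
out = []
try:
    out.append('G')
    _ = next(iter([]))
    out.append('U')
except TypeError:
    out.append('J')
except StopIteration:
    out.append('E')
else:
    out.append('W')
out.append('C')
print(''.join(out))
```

Execution trace: 'G' (try body) → 'E' (except StopIteration) → 'C' (after the try/except). Output: GEC

Answer: GEC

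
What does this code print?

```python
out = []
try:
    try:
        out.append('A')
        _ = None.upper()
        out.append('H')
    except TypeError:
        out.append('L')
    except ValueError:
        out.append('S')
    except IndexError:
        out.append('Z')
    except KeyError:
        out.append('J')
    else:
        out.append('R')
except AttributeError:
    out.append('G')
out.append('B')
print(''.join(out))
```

Execution trace: 'A' (try body) → 'G' (outer except AttributeError) → 'B' (after the try/except). Output: AGB

Answer: AGB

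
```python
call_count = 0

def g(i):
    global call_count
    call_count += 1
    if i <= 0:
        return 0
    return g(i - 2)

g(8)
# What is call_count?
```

Linear recursion stepping by 2: 5 calls from i=8 down to ≤0.

Answer: 5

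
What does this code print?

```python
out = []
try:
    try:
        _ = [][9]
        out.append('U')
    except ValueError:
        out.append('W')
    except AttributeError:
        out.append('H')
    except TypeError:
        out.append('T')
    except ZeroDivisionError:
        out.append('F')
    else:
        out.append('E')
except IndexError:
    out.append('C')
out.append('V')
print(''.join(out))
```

Execution trace: 'C' (outer except IndexError) → 'V' (after the try/except). Output: CV

Answer: CV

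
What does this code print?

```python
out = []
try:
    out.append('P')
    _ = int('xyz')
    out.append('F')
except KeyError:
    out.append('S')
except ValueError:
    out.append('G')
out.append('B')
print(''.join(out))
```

Execution trace: 'P' (try body) → 'G' (except ValueError) → 'B' (after the try/except). Output: PGB

Answer: PGB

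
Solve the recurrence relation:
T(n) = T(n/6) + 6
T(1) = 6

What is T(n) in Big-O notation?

Each step divides n by 6 and adds 6. After log_6(n) steps we reach T(1)=6. So T(n) = 6·log_6(n) + 6 = O(log n).

Answer: O(log n)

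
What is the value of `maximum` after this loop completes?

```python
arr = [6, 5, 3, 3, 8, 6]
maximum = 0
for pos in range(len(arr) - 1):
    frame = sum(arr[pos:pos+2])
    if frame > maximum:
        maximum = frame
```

Max sum of 2-element window in [6, 5, 3, 3, 8, 6]
`maximum` takes the values: 0 → 11 → 14

Answer: 14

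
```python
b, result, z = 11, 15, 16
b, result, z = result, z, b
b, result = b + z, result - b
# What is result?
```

Trace:
`b, result, z = 11, 15, 16` → b = 11; result = 15; z = 16
`b, result, z = result, z, b` → b = 15; result = 16; z = 11
`b, result = b + z, result - b` → b = 26; result = 1
So result = 1

Answer: 1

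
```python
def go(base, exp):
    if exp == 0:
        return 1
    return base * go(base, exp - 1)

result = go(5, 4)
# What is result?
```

go(5, 4) = 5 * 5 * 5 * 5 = 625

Answer: 625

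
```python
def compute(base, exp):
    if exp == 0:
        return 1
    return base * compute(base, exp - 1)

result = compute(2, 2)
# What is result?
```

compute(2, 2) = 2 * 2 = 4

Answer: 4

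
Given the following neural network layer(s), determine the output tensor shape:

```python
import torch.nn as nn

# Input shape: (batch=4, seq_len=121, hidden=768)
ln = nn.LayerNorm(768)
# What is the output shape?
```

Input: (4, 121, 768) -> Output: (4, 121, 768)

Answer: (4, 121, 768)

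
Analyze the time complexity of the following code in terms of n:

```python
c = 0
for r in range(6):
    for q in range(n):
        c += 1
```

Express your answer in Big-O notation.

Each loop level contributes: 1 × n. Multiplying the contributions gives O(n).

Answer: O(n)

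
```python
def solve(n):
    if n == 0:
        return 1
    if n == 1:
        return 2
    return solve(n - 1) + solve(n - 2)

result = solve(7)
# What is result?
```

Build up from base cases: solve(0)=1, solve(1)=2, solve(2)=3, solve(3)=5, solve(4)=8, solve(5)=13, solve(6)=21, ..., solve(7)=34

Answer: 34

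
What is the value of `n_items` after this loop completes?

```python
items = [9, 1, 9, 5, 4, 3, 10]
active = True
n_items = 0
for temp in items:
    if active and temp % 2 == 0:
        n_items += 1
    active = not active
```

Count even values at even positions
`n_items` takes the values: 0 → 1 → 2

Answer: 2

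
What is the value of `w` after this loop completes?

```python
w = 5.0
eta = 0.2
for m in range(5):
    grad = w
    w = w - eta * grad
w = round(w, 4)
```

Gradient descent: w = 5.0 * (1 - 0.2)^5
`w` takes the values: 5.0 → 4.0 → 3.2 → 2.56 → 2.048 → 1.6384

Answer: 1.6384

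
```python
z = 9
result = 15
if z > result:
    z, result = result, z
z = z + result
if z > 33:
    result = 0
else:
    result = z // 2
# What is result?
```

Trace:
`z = 9` → z = 9
`result = 15` → result = 15
`if z > result: ...` → z > result is False → no variable changes
`z = z + result` → z = 24
`if z > 33: ...` → z > 33 is False, take else branch → result = 12
So result = 12

Answer: 12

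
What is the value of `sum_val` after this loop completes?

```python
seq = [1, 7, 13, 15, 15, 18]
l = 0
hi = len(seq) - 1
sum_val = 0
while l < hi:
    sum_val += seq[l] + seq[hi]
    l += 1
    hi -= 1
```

Sum of pairs from ends
`sum_val` takes the values: 0 → 19 → 41 → 69

Answer: 69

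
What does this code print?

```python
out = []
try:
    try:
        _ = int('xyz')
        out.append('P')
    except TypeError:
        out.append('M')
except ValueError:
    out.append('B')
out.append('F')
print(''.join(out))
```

Execution trace: 'B' (outer except ValueError) → 'F' (after the try/except). Output: BF

Answer: BF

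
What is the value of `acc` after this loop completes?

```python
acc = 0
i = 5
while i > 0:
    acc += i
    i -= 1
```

Sum 5 down to 1
`acc` takes the values: 0 → 5 → 9 → 12 → 14 → 15

Answer: 15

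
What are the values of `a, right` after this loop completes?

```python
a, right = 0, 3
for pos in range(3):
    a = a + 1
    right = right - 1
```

a goes 0→3, right goes 3→0
`a, right` takes the values: (0, 3) → (1, 3) → (1, 2) → (2, 2) → (2, 1) → (3, 1) → (3, 0)

Answer: 3, 0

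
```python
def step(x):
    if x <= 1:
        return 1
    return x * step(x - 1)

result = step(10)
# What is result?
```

step(10) = 10 * 9 * 8 * 7 * 6 * 5 * 4 * 3 * 2 * 1 = 3628800

Answer: 3628800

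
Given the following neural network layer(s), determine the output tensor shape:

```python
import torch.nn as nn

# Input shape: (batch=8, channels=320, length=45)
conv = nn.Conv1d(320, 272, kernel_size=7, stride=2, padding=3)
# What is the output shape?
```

Input: (8, 320, 45) -> Output: (8, 272, 23)

Answer: (8, 272, 23)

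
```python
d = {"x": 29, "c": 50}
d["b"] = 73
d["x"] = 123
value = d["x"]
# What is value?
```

Trace:
`d = {"x": 29, "c": 50}` → d = {'x': 29, 'c': 50}
`d["b"] = 73` → d = {'x': 29, 'c': 50, 'b': 73}
`d["x"] = 123` → d = {'x': 123, 'c': 50, 'b': 73}
`value = d["x"]` → value = 123
So value = 123

Answer: 123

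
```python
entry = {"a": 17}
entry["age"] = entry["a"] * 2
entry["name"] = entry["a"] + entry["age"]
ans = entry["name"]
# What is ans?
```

Trace:
`entry = {"a": 17}` → entry = {'a': 17}
`entry["age"] = entry["a"] * 2` → entry = {'a': 17, 'age': 34}
`entry["name"] = entry["a"] + entry["age"]` → entry = {'a': 17, 'age': 34, 'name': 51}
`ans = entry["name"]` → ans = 51
So ans = 51

Answer: 51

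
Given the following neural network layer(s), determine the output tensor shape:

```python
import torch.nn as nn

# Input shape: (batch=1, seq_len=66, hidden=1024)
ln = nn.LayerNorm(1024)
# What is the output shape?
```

Input: (1, 66, 1024) -> Output: (1, 66, 1024)

Answer: (1, 66, 1024)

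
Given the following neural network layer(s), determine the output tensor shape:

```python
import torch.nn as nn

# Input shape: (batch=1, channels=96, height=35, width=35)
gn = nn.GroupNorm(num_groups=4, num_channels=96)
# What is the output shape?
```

Input: (1, 96, 35, 35) -> Output: (1, 96, 35, 35)

Answer: (1, 96, 35, 35)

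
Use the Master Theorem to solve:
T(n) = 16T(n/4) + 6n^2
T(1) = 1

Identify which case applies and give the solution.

a=16, b=4, f(n)=6n^2. log_4(16) = 2. Since c=2 = 2, Case 2 applies: T(n) = Θ(n^log_b(a) · log n) = O(n^2 log n).

Answer: O(n^2 log n) - Case 2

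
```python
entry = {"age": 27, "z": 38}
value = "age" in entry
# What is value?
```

Trace:
`entry = {"age": 27, "z": 38}` → entry = {'age': 27, 'z': 38}
`value = "age" in entry` → value = True
So value = True

Answer: True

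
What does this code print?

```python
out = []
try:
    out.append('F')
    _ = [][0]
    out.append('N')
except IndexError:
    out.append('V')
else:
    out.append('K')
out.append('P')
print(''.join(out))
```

Execution trace: 'F' (try body) → 'V' (except IndexError) → 'P' (after the try/except). Output: FVP

Answer: FVP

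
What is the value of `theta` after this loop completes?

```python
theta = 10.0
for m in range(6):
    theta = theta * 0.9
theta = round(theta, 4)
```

Exponential decay: 10.0 * 0.9^6
`theta` takes the values: 10.0 → 9.0 → 8.1 → 7.29 → 6.561 → 5.9049 → 5.31441 → 5.3144

Answer: 5.3144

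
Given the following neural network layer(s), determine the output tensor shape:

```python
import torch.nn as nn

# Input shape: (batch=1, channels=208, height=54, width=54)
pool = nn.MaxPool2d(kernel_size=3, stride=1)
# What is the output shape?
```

Input: (1, 208, 54, 54) -> Output: (1, 208, 52, 52)

Answer: (1, 208, 52, 52)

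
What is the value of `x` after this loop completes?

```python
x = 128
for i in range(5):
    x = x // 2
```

Halve 5 times: 128 // 2^5 = 4
`x` takes the values: 128 → 64 → 32 → 16 → 8 → 4

Answer: 4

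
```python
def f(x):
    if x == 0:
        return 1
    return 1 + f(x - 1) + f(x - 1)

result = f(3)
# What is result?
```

f(x) = 1 + 2·f(x-1), f(0)=1. Closed form: (1+1)·2^3 - 1 = 15.

Answer: 15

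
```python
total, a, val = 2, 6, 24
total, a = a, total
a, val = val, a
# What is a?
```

Trace:
`total, a, val = 2, 6, 24` → total = 2; a = 6; val = 24
`total, a = a, total` → total = 6; a = 2
`a, val = val, a` → a = 24; val = 2
So a = 24

Answer: 24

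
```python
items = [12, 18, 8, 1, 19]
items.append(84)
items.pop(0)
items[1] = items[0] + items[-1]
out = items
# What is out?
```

Trace:
`items = [12, 18, 8, 1, 19]` → items = [12, 18, 8, 1, 19]
`items.append(84)` → items = [12, 18, 8, 1, 19, 84]
`items.pop(0)` → items = [18, 8, 1, 19, 84]
`items[1] = items[0] + items[-1]` → items = [18, 102, 1, 19, 84]
`out = items` → out = [18, 102, 1, 19, 84]
So out = [18, 102, 1, 19, 84]

Answer: [18, 102, 1, 19, 84]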